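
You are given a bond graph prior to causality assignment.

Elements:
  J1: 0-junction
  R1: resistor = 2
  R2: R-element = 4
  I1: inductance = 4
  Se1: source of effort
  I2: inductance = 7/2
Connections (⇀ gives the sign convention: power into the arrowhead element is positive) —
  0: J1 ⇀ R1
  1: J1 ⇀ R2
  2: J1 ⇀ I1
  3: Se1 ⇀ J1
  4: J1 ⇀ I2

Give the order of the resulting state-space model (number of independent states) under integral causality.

2  (I1, I2 all integral)

β3 stroke→J1  (Se1: effort source, stroke at far end)
β0 stroke→R1  (J1 effort already set via bond 3)
β1 stroke→R2  (0-jn J1 has e-setter on 3)
β2 stroke→I1  (J1 effort already set via bond 3)
β4 stroke→I2  (0-jn J1 has e-setter on 3)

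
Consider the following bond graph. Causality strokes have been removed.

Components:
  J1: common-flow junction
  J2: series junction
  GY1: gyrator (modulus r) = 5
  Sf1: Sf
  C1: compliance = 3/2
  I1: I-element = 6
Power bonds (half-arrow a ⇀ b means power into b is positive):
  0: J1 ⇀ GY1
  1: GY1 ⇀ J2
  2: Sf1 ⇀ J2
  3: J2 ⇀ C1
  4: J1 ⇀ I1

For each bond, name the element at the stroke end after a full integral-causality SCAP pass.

#2 →Sf1  (Sf1: flow source, stroke at near end)
#1 →J2  (J2 flow already set via bond 2)
#3 →J2  (J2 flow already set via bond 2)
#0 →J1  (GY1 both-in/both-out from 1)
#4 →I1  (closing 1-jn rule on J1)

#0 |J1
#1 |J2
#2 |Sf1
#3 |J2
#4 |I1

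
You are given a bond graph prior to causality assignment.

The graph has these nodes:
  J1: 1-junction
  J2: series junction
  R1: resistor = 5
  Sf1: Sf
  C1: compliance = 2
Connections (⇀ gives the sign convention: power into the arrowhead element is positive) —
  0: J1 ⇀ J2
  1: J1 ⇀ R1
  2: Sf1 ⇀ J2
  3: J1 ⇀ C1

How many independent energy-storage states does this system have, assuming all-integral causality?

1  (C1 all integral)

b2 stroke→Sf1  (source Sf1 imposes f)
b0 stroke→J2  (common-f at J2 fixed by 2)
b1 stroke→J1  (J1: bond 0 brought flow, rest push out)
b3 stroke→J1  (common-f at J1 fixed by 0)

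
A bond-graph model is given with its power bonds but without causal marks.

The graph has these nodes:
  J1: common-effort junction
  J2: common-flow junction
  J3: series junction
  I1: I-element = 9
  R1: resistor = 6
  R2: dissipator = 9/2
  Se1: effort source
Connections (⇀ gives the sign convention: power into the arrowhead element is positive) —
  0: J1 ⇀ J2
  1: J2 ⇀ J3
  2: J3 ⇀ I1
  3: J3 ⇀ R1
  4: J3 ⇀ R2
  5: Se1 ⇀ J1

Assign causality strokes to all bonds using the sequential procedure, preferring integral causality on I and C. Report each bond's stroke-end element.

bond 5 |J1  (Se1 fixes effort; stroke away)
bond 0 |J2  (0-jn J1 has e-setter on 5)
bond 1 |J3  (J2 needs exactly one f-in)
bond 2 |I1  (I1 integral (f out))
bond 3 |J3  (J3: bond 2 brought flow, rest push out)
bond 4 |J3  (common-f at J3 fixed by 2)

b0 stroke→J2
b1 stroke→J3
b2 stroke→I1
b3 stroke→J3
b4 stroke→J3
b5 stroke→J1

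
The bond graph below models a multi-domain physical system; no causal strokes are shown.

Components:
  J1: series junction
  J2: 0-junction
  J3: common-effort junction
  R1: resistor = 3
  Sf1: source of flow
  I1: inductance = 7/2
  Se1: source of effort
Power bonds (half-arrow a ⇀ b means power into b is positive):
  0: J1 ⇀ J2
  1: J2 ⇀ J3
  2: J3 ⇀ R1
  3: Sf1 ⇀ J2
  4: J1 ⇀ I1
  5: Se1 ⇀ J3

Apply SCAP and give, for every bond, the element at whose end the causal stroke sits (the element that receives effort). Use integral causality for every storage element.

bond 0 →J1
bond 1 →J2
bond 2 →R1
bond 3 →Sf1
bond 4 →I1
bond 5 →J3

b3 |Sf1  (Sf1: flow source, stroke at near end)
b5 |J3  (Se1: effort source, stroke at far end)
b1 |J2  (0-jn J3 has e-setter on 5)
b2 |R1  (J3: bond 5 brought effort, rest push out)
b0 |J1  (J2 effort already set via bond 1)
b4 |I1  (only one flow-in slot at J1)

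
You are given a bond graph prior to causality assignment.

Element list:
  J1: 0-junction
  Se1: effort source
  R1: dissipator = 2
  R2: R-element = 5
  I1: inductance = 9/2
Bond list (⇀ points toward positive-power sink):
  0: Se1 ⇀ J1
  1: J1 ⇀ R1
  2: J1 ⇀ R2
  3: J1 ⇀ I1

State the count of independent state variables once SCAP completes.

1  (I1 all integral)

#0 →J1  (Se1: effort source, stroke at far end)
#1 →R1  (0-jn J1 has e-setter on 0)
#2 →R2  (J1: bond 0 brought effort, rest push out)
#3 →I1  (J1 effort already set via bond 0)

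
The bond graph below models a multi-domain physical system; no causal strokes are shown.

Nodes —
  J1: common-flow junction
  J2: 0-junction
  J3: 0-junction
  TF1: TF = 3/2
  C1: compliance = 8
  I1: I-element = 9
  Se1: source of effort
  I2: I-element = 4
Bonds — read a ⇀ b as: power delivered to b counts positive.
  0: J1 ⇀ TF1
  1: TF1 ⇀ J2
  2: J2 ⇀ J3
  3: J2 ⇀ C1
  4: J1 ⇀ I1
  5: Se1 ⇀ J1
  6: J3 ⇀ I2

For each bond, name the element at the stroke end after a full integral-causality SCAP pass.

#5 stroke→J1  (Se1 fixes effort; stroke away)
#3 stroke→J2  (prefer integral on C1)
#1 stroke→TF1  (J2: bond 3 brought effort, rest push out)
#2 stroke→J3  (J2 effort already set via bond 3)
#6 stroke→I2  (J3: bond 2 brought effort, rest push out)
#0 stroke→J1  (TF1 one-in-one-out from 1)
#4 stroke→I1  (closing 1-jn rule on J1)

bond 0 stroke→J1
bond 1 stroke→TF1
bond 2 stroke→J3
bond 3 stroke→J2
bond 4 stroke→I1
bond 5 stroke→J1
bond 6 stroke→I2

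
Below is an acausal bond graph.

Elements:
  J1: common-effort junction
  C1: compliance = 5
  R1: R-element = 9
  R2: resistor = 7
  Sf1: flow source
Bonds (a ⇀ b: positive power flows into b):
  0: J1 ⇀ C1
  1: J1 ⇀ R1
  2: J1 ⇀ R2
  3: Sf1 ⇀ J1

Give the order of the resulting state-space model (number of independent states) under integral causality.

1  (C1 all integral)

bond 3 stroke→Sf1  (Sf1 fixes flow; stroke at Sf1)
bond 0 stroke→J1  (C1: C, integral causality)
bond 1 stroke→R1  (0-jn J1 has e-setter on 0)
bond 2 stroke→R2  (J1 effort already set via bond 0)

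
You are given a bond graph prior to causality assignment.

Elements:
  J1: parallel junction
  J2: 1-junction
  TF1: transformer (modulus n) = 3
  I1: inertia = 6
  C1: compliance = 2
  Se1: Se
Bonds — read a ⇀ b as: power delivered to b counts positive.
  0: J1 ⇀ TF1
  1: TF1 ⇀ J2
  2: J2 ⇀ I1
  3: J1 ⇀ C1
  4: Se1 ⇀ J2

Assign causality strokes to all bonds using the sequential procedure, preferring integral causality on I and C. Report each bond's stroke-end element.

#4 |J2  (Se1 fixes effort; stroke away)
#2 |I1  (I1 outputs flow p/I1)
#1 |J2  (J2 flow already set via bond 2)
#0 |TF1  (TF1 one-in-one-out from 1)
#3 |J1  (only one effort-in slot at J1)

#0 |TF1
#1 |J2
#2 |I1
#3 |J1
#4 |J2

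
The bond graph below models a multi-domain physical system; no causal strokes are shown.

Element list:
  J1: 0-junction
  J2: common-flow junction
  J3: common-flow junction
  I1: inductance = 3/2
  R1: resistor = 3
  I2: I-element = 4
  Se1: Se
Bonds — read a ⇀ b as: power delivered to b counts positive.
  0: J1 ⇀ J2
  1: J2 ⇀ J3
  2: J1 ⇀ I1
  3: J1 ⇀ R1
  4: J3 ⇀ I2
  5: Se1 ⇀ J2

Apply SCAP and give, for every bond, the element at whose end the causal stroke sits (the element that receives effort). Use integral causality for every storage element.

β0 |J2
β1 |J3
β2 |I1
β3 |J1
β4 |I2
β5 |J2

#5 |J2  (Se1 (Se) sets effort on bond)
#2 |I1  (I1 outputs flow p/I1)
#4 |I2  (I2 outputs flow p/I2)
#1 |J3  (J3: bond 4 brought flow, rest push out)
#0 |J2  (J2 flow already set via bond 1)
#3 |J1  (J1 needs exactly one e-in)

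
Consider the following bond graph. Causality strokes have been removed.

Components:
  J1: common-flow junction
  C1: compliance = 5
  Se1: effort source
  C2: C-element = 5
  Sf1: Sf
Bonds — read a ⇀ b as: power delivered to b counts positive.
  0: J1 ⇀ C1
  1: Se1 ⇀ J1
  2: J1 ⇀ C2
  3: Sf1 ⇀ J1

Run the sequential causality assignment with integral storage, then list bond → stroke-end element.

b1 stroke→J1  (Se1 (Se) sets effort on bond)
b3 stroke→Sf1  (Sf1: flow source, stroke at near end)
b0 stroke→J1  (J1 flow already set via bond 3)
b2 stroke→J1  (J1 flow already set via bond 3)

bond 0 stroke at J1
bond 1 stroke at J1
bond 2 stroke at J1
bond 3 stroke at Sf1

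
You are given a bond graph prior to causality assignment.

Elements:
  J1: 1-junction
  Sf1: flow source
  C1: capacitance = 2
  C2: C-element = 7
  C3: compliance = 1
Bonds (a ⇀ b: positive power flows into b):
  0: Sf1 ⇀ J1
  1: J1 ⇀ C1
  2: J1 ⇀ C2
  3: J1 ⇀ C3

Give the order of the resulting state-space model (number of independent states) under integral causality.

3  (C1, C2, C3 all integral)

#0 stroke at Sf1  (Sf1: flow source, stroke at near end)
#1 stroke at J1  (J1 flow already set via bond 0)
#2 stroke at J1  (J1 flow already set via bond 0)
#3 stroke at J1  (J1 flow already set via bond 0)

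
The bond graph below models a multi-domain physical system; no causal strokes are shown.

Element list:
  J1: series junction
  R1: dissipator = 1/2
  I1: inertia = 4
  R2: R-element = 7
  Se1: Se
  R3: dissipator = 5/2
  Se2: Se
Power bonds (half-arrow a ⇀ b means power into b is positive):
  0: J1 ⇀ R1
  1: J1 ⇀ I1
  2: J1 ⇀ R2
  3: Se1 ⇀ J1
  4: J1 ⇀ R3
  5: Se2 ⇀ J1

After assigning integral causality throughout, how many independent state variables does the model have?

1  (I1 all integral)

#3 stroke at J1  (Se1: effort source, stroke at far end)
#5 stroke at J1  (Se2: effort source, stroke at far end)
#1 stroke at I1  (I1: I, integral causality)
#0 stroke at J1  (J1: bond 1 brought flow, rest push out)
#2 stroke at J1  (J1: bond 1 brought flow, rest push out)
#4 stroke at J1  (common-f at J1 fixed by 1)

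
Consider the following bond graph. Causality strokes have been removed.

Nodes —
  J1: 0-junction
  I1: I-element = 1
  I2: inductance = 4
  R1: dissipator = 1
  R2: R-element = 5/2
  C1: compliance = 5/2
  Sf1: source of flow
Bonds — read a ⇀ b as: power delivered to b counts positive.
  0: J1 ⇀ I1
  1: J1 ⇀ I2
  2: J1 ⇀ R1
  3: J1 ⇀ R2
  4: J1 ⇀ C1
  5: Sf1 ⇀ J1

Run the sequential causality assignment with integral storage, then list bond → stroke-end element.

β5 stroke at Sf1  (Sf1 (Sf) sets flow on bond)
β0 stroke at I1  (prefer integral on I1)
β1 stroke at I2  (I2 integral (f out))
β4 stroke at J1  (prefer integral on C1)
β2 stroke at R1  (J1: bond 4 brought effort, rest push out)
β3 stroke at R2  (J1: bond 4 brought effort, rest push out)

bond 0 →I1
bond 1 →I2
bond 2 →R1
bond 3 →R2
bond 4 →J1
bond 5 →Sf1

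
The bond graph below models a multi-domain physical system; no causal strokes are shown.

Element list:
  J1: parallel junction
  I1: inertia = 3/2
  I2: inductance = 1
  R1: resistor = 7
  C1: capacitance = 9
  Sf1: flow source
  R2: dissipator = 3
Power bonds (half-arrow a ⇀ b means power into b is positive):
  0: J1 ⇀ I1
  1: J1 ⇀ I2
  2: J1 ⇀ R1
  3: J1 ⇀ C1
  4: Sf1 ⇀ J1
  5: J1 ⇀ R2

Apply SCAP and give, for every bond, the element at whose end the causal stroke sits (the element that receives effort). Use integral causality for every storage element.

b4 |Sf1  (Sf1: flow source, stroke at near end)
b0 |I1  (I1: I, integral causality)
b1 |I2  (I2 outputs flow p/I2)
b3 |J1  (C1: C, integral causality)
b2 |R1  (common-e at J1 fixed by 3)
b5 |R2  (J1 effort already set via bond 3)

b0 stroke→I1
b1 stroke→I2
b2 stroke→R1
b3 stroke→J1
b4 stroke→Sf1
b5 stroke→R2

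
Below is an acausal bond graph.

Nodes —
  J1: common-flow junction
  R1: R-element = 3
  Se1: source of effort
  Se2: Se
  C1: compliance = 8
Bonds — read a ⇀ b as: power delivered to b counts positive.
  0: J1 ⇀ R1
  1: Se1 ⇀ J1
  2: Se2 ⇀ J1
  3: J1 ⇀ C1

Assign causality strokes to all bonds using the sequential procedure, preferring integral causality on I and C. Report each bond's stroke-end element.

b0 →R1
b1 →J1
b2 →J1
b3 →J1

#1 |J1  (Se1 fixes effort; stroke away)
#2 |J1  (Se2 (Se) sets effort on bond)
#3 |J1  (C1 outputs effort q/C1)
#0 |R1  (only one flow-in slot at J1)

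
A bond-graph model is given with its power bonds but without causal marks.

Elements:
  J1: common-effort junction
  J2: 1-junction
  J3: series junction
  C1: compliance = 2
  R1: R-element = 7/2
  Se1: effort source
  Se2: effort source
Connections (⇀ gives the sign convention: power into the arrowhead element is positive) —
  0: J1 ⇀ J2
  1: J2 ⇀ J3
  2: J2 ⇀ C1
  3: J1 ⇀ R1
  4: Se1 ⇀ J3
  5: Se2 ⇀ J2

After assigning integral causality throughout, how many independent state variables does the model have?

1  (C1 all integral)

β4 stroke at J3  (Se1 (Se) sets effort on bond)
β5 stroke at J2  (Se2 (Se) sets effort on bond)
β1 stroke at J2  (J3: last free bond brings flow in)
β2 stroke at J2  (C1: C, integral causality)
β0 stroke at J1  (only one flow-in slot at J2)
β3 stroke at R1  (common-e at J1 fixed by 0)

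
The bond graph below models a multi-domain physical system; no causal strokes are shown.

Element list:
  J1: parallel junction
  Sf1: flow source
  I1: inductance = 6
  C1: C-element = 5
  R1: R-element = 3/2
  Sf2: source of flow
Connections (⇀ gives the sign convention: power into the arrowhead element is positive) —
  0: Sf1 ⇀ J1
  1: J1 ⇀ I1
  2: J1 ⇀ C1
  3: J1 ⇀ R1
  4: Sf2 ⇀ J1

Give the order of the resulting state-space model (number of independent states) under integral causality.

2  (C1, I1 all integral)

b0 |Sf1  (source Sf1 imposes f)
b4 |Sf2  (Sf2 (Sf) sets flow on bond)
b1 |I1  (I1: I, integral causality)
b2 |J1  (C1 integral (e out))
b3 |R1  (0-jn J1 has e-setter on 2)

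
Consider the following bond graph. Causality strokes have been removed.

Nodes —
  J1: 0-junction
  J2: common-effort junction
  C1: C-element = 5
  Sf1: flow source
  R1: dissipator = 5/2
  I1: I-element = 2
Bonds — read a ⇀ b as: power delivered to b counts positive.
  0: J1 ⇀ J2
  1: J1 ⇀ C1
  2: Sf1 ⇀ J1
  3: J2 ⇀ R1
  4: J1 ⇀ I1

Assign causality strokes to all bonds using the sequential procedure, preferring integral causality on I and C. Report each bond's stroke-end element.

bond 0 |J2
bond 1 |J1
bond 2 |Sf1
bond 3 |R1
bond 4 |I1

β2 |Sf1  (source Sf1 imposes f)
β1 |J1  (C1 outputs effort q/C1)
β0 |J2  (J1 effort already set via bond 1)
β4 |I1  (J1 effort already set via bond 1)
β3 |R1  (J2: bond 0 brought effort, rest push out)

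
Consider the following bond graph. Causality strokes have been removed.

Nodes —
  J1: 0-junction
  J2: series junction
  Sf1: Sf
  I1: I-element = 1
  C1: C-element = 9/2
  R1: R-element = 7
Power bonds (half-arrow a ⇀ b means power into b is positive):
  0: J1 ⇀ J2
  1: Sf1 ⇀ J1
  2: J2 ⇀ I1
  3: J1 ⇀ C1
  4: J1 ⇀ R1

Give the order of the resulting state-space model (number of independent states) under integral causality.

2  (C1, I1 all integral)

β1 stroke at Sf1  (Sf1 fixes flow; stroke at Sf1)
β2 stroke at I1  (I1: I, integral causality)
β0 stroke at J2  (J2: bond 2 brought flow, rest push out)
β3 stroke at J1  (C1 outputs effort q/C1)
β4 stroke at R1  (J1: bond 3 brought effort, rest push out)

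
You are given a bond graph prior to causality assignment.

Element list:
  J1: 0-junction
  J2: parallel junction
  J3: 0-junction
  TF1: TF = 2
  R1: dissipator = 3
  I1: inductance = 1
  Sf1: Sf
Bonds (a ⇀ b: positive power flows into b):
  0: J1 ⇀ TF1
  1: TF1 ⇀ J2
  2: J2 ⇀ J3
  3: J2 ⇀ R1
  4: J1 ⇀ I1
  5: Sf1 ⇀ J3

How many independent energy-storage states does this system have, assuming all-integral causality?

b5 stroke at Sf1  (Sf1 (Sf) sets flow on bond)
b2 stroke at J3  (J3 needs exactly one e-in)
b4 stroke at I1  (I1: I, integral causality)
b0 stroke at J1  (J1 needs exactly one e-in)
b1 stroke at TF1  (TF1 one-in-one-out from 0)
b3 stroke at J2  (closing 0-jn rule on J2)

1  (I1 all integral)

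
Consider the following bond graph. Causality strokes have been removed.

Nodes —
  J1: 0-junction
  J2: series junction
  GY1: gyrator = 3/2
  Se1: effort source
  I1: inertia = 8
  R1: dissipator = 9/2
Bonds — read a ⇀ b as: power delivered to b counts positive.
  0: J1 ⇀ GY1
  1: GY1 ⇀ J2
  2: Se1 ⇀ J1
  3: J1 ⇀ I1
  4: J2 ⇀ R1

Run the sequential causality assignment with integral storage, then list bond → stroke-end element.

bond 0 stroke→GY1
bond 1 stroke→GY1
bond 2 stroke→J1
bond 3 stroke→I1
bond 4 stroke→J2

#2 stroke→J1  (Se1 fixes effort; stroke away)
#0 stroke→GY1  (common-e at J1 fixed by 2)
#3 stroke→I1  (0-jn J1 has e-setter on 2)
#1 stroke→GY1  (through GY1, causality inverts; strokes same side of GY1)
#4 stroke→J2  (1-jn J2 has f-setter on 1)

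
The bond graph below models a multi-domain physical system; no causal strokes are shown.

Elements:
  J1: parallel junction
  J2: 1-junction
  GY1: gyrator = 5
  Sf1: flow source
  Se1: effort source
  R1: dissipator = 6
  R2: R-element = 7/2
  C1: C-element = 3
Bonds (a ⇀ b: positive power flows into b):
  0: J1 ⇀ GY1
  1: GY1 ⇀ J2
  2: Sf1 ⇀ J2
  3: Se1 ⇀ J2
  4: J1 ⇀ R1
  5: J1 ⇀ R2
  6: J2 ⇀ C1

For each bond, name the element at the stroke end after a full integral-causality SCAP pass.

#0 →J1
#1 →J2
#2 →Sf1
#3 →J2
#4 →R1
#5 →R2
#6 →J2

b2 →Sf1  (Sf1: flow source, stroke at near end)
b3 →J2  (Se1: effort source, stroke at far end)
b1 →J2  (1-jn J2 has f-setter on 2)
b6 →J2  (J2 flow already set via bond 2)
b0 →J1  (GY GY1: same side as bond 1)
b4 →R1  (common-e at J1 fixed by 0)
b5 →R2  (J1: bond 0 brought effort, rest push out)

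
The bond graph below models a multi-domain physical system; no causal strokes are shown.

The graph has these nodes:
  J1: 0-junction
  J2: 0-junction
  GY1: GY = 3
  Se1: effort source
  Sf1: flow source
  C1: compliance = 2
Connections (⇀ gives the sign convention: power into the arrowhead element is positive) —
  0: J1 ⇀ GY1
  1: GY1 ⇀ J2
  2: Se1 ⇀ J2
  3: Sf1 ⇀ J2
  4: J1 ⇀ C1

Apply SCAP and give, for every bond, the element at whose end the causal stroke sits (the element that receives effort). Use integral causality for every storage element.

β0 |GY1
β1 |GY1
β2 |J2
β3 |Sf1
β4 |J1

β2 stroke→J2  (Se1: effort source, stroke at far end)
β3 stroke→Sf1  (Sf1: flow source, stroke at near end)
β1 stroke→GY1  (J2 effort already set via bond 2)
β0 stroke→GY1  (GY1: gyrator matches bond 1)
β4 stroke→J1  (only one effort-in slot at J1)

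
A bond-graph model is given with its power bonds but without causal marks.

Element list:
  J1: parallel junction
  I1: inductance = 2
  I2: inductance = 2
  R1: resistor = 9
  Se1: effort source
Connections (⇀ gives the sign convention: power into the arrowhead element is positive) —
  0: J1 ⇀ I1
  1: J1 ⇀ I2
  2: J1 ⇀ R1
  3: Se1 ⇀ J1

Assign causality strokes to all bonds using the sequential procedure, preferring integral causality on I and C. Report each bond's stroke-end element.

b3 stroke at J1  (Se1 fixes effort; stroke away)
b0 stroke at I1  (J1: bond 3 brought effort, rest push out)
b1 stroke at I2  (common-e at J1 fixed by 3)
b2 stroke at R1  (0-jn J1 has e-setter on 3)

β0 |I1
β1 |I2
β2 |R1
β3 |J1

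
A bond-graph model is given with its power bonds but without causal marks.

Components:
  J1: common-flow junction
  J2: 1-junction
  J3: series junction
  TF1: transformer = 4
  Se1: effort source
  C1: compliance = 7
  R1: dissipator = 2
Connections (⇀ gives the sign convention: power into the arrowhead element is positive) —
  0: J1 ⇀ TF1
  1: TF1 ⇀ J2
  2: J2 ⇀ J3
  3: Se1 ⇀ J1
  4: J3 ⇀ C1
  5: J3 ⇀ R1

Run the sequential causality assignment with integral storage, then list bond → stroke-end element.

#3 |J1  (Se1 (Se) sets effort on bond)
#0 |TF1  (J1 needs exactly one f-in)
#1 |J2  (TF1: transformer flips bond 0)
#2 |J3  (only one flow-in slot at J2)
#4 |J3  (C1 outputs effort q/C1)
#5 |R1  (only one flow-in slot at J3)

bond 0 |TF1
bond 1 |J2
bond 2 |J3
bond 3 |J1
bond 4 |J3
bond 5 |R1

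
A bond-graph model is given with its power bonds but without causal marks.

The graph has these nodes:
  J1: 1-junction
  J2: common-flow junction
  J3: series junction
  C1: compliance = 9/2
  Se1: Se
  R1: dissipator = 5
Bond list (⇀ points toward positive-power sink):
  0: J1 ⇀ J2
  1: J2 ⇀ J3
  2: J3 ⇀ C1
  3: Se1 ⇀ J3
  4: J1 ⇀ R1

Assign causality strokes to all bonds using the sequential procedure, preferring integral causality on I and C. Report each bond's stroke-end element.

#0 |J1
#1 |J2
#2 |J3
#3 |J3
#4 |R1

β3 |J3  (Se1: effort source, stroke at far end)
β2 |J3  (C1 outputs effort q/C1)
β1 |J2  (J3 needs exactly one f-in)
β0 |J1  (closing 1-jn rule on J2)
β4 |R1  (only one flow-in slot at J1)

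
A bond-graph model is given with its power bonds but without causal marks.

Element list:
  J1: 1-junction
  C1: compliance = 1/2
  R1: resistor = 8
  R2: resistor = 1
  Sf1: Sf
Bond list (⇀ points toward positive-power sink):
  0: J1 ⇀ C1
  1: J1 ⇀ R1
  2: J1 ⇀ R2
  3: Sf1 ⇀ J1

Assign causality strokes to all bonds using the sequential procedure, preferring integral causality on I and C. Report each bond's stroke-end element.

b0 stroke at J1
b1 stroke at J1
b2 stroke at J1
b3 stroke at Sf1

bond 3 stroke→Sf1  (Sf1 (Sf) sets flow on bond)
bond 0 stroke→J1  (common-f at J1 fixed by 3)
bond 1 stroke→J1  (J1 flow already set via bond 3)
bond 2 stroke→J1  (common-f at J1 fixed by 3)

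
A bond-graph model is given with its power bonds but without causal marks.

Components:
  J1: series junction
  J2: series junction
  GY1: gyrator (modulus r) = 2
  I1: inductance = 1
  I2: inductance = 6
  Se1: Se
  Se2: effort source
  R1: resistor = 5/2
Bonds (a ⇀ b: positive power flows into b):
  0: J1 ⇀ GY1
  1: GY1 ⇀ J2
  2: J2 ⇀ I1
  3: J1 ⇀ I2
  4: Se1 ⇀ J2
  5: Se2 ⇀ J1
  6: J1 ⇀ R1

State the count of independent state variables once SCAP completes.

2  (I1, I2 all integral)

β4 stroke→J2  (Se1: effort source, stroke at far end)
β5 stroke→J1  (source Se2 imposes e)
β2 stroke→I1  (I1: I, integral causality)
β1 stroke→J2  (J2 flow already set via bond 2)
β0 stroke→J1  (through GY1, causality inverts; strokes same side of GY1)
β3 stroke→I2  (I2 outputs flow p/I2)
β6 stroke→J1  (J1: bond 3 brought flow, rest push out)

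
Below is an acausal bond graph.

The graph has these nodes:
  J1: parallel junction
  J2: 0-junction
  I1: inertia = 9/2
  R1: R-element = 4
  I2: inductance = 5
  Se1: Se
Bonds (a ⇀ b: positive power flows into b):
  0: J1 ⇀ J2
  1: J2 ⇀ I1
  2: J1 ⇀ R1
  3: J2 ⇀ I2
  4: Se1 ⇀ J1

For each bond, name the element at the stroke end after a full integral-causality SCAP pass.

β0 stroke→J2
β1 stroke→I1
β2 stroke→R1
β3 stroke→I2
β4 stroke→J1

#4 stroke→J1  (Se1: effort source, stroke at far end)
#0 stroke→J2  (0-jn J1 has e-setter on 4)
#2 stroke→R1  (common-e at J1 fixed by 4)
#1 stroke→I1  (common-e at J2 fixed by 0)
#3 stroke→I2  (J2 effort already set via bond 0)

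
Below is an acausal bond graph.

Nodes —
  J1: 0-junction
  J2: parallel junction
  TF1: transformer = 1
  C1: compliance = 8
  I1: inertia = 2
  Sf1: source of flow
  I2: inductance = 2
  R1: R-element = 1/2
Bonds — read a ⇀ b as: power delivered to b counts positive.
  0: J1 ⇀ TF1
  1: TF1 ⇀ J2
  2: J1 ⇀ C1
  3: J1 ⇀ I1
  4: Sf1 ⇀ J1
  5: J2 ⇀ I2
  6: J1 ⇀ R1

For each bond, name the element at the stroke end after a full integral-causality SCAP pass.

bond 4 stroke at Sf1  (Sf1 (Sf) sets flow on bond)
bond 2 stroke at J1  (C1 outputs effort q/C1)
bond 0 stroke at TF1  (J1 effort already set via bond 2)
bond 3 stroke at I1  (0-jn J1 has e-setter on 2)
bond 6 stroke at R1  (J1 effort already set via bond 2)
bond 1 stroke at J2  (through TF1, causality passes straight; one stroke at TF1)
bond 5 stroke at I2  (common-e at J2 fixed by 1)

#0 |TF1
#1 |J2
#2 |J1
#3 |I1
#4 |Sf1
#5 |I2
#6 |R1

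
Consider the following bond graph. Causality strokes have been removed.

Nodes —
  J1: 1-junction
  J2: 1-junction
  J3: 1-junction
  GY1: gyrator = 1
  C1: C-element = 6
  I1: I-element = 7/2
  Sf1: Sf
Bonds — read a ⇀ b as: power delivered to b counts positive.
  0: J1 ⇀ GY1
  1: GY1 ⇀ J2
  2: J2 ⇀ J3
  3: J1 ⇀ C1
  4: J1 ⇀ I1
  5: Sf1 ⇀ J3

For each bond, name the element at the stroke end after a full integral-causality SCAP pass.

β0 stroke at J1
β1 stroke at J2
β2 stroke at J3
β3 stroke at J1
β4 stroke at I1
β5 stroke at Sf1

bond 5 |Sf1  (Sf1: flow source, stroke at near end)
bond 2 |J3  (J3 flow already set via bond 5)
bond 1 |J2  (J2: bond 2 brought flow, rest push out)
bond 0 |J1  (GY GY1: same side as bond 1)
bond 3 |J1  (prefer integral on C1)
bond 4 |I1  (only one flow-in slot at J1)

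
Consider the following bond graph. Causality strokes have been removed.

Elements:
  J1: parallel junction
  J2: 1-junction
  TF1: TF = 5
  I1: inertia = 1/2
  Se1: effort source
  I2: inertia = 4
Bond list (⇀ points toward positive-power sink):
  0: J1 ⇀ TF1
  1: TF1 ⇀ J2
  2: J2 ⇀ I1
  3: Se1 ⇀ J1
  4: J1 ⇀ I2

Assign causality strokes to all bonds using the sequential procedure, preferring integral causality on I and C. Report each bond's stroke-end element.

β0 →TF1
β1 →J2
β2 →I1
β3 →J1
β4 →I2

#3 |J1  (Se1: effort source, stroke at far end)
#0 |TF1  (common-e at J1 fixed by 3)
#4 |I2  (0-jn J1 has e-setter on 3)
#1 |J2  (TF1 one-in-one-out from 0)
#2 |I1  (J2: last free bond brings flow in)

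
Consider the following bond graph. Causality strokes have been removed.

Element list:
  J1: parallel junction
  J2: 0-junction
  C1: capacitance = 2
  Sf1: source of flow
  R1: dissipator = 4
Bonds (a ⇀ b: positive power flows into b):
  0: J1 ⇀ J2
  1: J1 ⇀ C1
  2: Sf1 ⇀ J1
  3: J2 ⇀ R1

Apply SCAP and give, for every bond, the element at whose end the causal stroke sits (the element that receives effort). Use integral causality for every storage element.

#2 →Sf1  (source Sf1 imposes f)
#1 →J1  (prefer integral on C1)
#0 →J2  (common-e at J1 fixed by 1)
#3 →R1  (J2 effort already set via bond 0)

bond 0 stroke at J2
bond 1 stroke at J1
bond 2 stroke at Sf1
bond 3 stroke at R1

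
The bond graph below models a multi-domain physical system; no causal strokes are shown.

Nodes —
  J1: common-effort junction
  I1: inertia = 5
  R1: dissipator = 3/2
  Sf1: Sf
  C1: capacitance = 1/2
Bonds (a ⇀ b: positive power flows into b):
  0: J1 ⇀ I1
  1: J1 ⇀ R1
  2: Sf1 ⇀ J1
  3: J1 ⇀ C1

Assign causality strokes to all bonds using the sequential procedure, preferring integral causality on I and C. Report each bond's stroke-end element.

#2 →Sf1  (Sf1 fixes flow; stroke at Sf1)
#0 →I1  (prefer integral on I1)
#3 →J1  (C1: C, integral causality)
#1 →R1  (J1 effort already set via bond 3)

β0 →I1
β1 →R1
β2 →Sf1
β3 →J1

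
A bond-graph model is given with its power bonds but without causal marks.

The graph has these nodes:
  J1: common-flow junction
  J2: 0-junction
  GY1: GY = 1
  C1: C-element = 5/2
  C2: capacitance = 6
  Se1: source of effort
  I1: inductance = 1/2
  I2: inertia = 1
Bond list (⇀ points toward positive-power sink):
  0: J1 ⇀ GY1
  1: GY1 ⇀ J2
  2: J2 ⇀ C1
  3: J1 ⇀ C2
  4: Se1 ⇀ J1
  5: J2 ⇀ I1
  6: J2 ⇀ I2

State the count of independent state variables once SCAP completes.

#4 stroke→J1  (Se1 fixes effort; stroke away)
#2 stroke→J2  (prefer integral on C1)
#1 stroke→GY1  (common-e at J2 fixed by 2)
#5 stroke→I1  (J2 effort already set via bond 2)
#6 stroke→I2  (common-e at J2 fixed by 2)
#0 stroke→GY1  (GY1: gyrator matches bond 1)
#3 stroke→J1  (J1: bond 0 brought flow, rest push out)

4  (C1, C2, I1, I2 all integral)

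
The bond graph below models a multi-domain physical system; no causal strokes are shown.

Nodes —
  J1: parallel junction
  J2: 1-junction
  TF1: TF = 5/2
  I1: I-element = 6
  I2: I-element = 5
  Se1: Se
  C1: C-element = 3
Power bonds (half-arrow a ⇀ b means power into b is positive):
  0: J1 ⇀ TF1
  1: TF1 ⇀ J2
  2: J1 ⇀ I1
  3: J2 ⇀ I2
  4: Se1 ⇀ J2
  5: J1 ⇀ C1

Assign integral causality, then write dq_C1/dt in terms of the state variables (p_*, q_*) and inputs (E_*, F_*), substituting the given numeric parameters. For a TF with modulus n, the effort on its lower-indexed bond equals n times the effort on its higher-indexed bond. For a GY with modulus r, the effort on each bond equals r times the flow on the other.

bond 4 →J2  (source Se1 imposes e)
bond 2 →I1  (prefer integral on I1)
bond 3 →I2  (I2: I, integral causality)
bond 1 →J2  (J2: bond 3 brought flow, rest push out)
bond 0 →TF1  (TF TF1: opposite of bond 1)
bond 5 →J1  (closing 0-jn rule on J1)

dq_C1/dt = -p_I1/6 - 2*p_I2/25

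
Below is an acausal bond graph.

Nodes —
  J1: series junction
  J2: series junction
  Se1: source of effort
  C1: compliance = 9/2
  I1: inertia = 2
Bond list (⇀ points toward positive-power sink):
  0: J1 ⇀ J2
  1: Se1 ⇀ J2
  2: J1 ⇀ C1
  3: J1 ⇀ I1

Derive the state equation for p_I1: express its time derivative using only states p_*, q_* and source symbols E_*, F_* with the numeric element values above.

dp_I1/dt = E_Se1 - 2*q_C1/9

bond 1 |J2  (Se1 fixes effort; stroke away)
bond 0 |J1  (J2: last free bond brings flow in)
bond 2 |J1  (C1 integral (e out))
bond 3 |I1  (J1 needs exactly one f-in)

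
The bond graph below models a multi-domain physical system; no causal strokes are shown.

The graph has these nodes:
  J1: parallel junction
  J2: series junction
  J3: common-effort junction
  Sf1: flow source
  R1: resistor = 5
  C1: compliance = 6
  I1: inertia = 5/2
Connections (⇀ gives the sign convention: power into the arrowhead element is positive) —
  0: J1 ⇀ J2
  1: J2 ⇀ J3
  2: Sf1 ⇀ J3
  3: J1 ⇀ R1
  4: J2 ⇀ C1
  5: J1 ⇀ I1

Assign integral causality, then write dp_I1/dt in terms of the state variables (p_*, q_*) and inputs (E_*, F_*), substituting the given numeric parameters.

b2 →Sf1  (Sf1: flow source, stroke at near end)
b1 →J3  (closing 0-jn rule on J3)
b0 →J2  (1-jn J2 has f-setter on 1)
b4 →J2  (J2: bond 1 brought flow, rest push out)
b5 →I1  (prefer integral on I1)
b3 →J1  (J1 needs exactly one e-in)

dp_I1/dt = 5*F_Sf1 - 2*p_I1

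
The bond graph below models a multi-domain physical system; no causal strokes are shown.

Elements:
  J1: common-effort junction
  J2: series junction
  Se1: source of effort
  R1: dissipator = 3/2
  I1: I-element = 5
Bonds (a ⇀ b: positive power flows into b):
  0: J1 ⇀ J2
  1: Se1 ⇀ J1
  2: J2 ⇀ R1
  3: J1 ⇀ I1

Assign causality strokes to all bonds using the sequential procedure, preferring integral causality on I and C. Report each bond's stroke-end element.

b0 →J2
b1 →J1
b2 →R1
b3 →I1

bond 1 |J1  (Se1 (Se) sets effort on bond)
bond 0 |J2  (common-e at J1 fixed by 1)
bond 3 |I1  (0-jn J1 has e-setter on 1)
bond 2 |R1  (J2 needs exactly one f-in)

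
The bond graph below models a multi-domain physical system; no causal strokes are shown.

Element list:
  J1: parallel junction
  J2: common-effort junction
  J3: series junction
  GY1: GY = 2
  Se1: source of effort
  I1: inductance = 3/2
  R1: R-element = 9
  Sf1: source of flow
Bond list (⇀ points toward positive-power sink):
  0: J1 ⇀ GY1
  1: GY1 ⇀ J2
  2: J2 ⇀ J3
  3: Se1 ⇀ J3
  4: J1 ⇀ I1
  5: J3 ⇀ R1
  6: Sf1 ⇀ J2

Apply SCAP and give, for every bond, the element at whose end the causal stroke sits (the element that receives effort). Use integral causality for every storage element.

bond 3 stroke→J3  (Se1: effort source, stroke at far end)
bond 6 stroke→Sf1  (Sf1 (Sf) sets flow on bond)
bond 4 stroke→I1  (prefer integral on I1)
bond 0 stroke→J1  (J1 needs exactly one e-in)
bond 1 stroke→J2  (GY1 both-in/both-out from 0)
bond 2 stroke→J3  (J2 effort already set via bond 1)
bond 5 stroke→R1  (only one flow-in slot at J3)

b0 →J1
b1 →J2
b2 →J3
b3 →J3
b4 →I1
b5 →R1
b6 →Sf1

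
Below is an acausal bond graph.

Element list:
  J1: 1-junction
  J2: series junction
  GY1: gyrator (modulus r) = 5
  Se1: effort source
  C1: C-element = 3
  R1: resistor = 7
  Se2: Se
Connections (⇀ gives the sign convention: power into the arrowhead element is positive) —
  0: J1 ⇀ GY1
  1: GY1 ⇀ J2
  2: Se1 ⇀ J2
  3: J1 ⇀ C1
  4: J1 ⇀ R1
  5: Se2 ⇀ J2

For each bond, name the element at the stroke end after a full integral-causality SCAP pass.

β0 stroke→GY1
β1 stroke→GY1
β2 stroke→J2
β3 stroke→J1
β4 stroke→J1
β5 stroke→J2

bond 2 stroke at J2  (Se1 (Se) sets effort on bond)
bond 5 stroke at J2  (Se2: effort source, stroke at far end)
bond 1 stroke at GY1  (J2 needs exactly one f-in)
bond 0 stroke at GY1  (GY1 both-in/both-out from 1)
bond 3 stroke at J1  (common-f at J1 fixed by 0)
bond 4 stroke at J1  (J1: bond 0 brought flow, rest push out)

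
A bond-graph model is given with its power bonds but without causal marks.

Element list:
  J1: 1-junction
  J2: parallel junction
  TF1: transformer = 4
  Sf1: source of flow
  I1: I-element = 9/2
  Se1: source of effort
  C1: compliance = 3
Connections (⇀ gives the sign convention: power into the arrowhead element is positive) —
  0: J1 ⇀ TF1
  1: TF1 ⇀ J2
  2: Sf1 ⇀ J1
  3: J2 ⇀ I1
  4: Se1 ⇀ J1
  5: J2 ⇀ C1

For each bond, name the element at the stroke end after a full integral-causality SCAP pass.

b2 |Sf1  (Sf1 (Sf) sets flow on bond)
b4 |J1  (Se1: effort source, stroke at far end)
b0 |J1  (common-f at J1 fixed by 2)
b1 |TF1  (through TF1, causality passes straight; one stroke at TF1)
b3 |I1  (I1 integral (f out))
b5 |J2  (only one effort-in slot at J2)

β0 stroke at J1
β1 stroke at TF1
β2 stroke at Sf1
β3 stroke at I1
β4 stroke at J1
β5 stroke at J2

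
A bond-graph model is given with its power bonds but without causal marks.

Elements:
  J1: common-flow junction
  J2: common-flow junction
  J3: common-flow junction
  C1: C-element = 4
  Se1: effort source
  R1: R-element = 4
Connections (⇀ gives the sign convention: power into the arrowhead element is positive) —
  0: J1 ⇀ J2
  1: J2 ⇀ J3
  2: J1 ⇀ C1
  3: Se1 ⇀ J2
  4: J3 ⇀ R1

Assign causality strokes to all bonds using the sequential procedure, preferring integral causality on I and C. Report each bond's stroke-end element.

bond 0 stroke at J2
bond 1 stroke at J3
bond 2 stroke at J1
bond 3 stroke at J2
bond 4 stroke at R1

b3 stroke at J2  (source Se1 imposes e)
b2 stroke at J1  (C1 outputs effort q/C1)
b0 stroke at J2  (only one flow-in slot at J1)
b1 stroke at J3  (closing 1-jn rule on J2)
b4 stroke at R1  (closing 1-jn rule on J3)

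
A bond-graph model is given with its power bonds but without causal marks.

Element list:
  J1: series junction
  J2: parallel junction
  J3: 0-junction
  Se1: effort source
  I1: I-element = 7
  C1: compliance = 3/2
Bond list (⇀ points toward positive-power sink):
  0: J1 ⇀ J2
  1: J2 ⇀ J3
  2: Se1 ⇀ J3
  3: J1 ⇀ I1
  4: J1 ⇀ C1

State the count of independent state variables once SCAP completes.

bond 2 stroke at J3  (Se1: effort source, stroke at far end)
bond 1 stroke at J2  (0-jn J3 has e-setter on 2)
bond 0 stroke at J1  (common-e at J2 fixed by 1)
bond 3 stroke at I1  (I1: I, integral causality)
bond 4 stroke at J1  (J1: bond 3 brought flow, rest push out)

2  (C1, I1 all integral)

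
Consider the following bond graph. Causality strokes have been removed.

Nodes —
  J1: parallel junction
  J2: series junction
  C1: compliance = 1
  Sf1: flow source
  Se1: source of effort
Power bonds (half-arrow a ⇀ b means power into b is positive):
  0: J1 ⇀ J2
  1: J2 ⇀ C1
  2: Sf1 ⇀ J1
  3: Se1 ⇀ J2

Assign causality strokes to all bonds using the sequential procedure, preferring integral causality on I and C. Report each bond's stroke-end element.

bond 0 |J1
bond 1 |J2
bond 2 |Sf1
bond 3 |J2

bond 2 stroke→Sf1  (Sf1 (Sf) sets flow on bond)
bond 3 stroke→J2  (source Se1 imposes e)
bond 0 stroke→J1  (J1: last free bond brings effort in)
bond 1 stroke→J2  (J2 flow already set via bond 0)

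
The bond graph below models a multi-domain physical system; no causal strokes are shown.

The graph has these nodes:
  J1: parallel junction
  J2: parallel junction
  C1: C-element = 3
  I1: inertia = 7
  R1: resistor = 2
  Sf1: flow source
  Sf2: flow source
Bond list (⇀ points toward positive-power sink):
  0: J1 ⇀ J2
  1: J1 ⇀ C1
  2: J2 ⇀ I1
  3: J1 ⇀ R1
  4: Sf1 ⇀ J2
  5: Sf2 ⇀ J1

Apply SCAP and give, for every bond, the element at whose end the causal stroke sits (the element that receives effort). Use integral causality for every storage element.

β4 stroke→Sf1  (Sf1 (Sf) sets flow on bond)
β5 stroke→Sf2  (Sf2 fixes flow; stroke at Sf2)
β1 stroke→J1  (C1 outputs effort q/C1)
β0 stroke→J2  (J1 effort already set via bond 1)
β3 stroke→R1  (J1 effort already set via bond 1)
β2 stroke→I1  (0-jn J2 has e-setter on 0)

#0 →J2
#1 →J1
#2 →I1
#3 →R1
#4 →Sf1
#5 →Sf2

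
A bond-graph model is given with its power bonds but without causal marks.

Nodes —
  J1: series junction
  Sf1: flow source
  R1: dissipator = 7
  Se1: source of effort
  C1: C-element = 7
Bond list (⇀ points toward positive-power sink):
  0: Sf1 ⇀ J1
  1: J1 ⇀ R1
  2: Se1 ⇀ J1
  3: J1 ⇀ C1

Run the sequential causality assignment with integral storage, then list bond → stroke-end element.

#0 |Sf1  (Sf1 fixes flow; stroke at Sf1)
#2 |J1  (Se1 fixes effort; stroke away)
#1 |J1  (common-f at J1 fixed by 0)
#3 |J1  (J1 flow already set via bond 0)

bond 0 stroke at Sf1
bond 1 stroke at J1
bond 2 stroke at J1
bond 3 stroke at J1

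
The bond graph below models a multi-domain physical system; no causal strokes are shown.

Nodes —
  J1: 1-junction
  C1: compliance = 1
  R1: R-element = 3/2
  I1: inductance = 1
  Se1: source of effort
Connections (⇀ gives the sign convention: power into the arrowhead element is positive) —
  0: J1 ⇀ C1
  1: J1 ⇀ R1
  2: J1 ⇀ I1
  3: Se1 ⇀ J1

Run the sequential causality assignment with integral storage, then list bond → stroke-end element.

#3 →J1  (Se1: effort source, stroke at far end)
#0 →J1  (C1 integral (e out))
#2 →I1  (I1 outputs flow p/I1)
#1 →J1  (J1: bond 2 brought flow, rest push out)

β0 →J1
β1 →J1
β2 →I1
β3 →J1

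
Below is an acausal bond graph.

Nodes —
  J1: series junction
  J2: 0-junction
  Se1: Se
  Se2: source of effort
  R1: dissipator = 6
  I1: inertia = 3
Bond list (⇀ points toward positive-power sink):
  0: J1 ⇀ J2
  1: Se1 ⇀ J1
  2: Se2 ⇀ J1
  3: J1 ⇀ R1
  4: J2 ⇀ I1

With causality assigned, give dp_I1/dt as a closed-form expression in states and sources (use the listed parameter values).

dp_I1/dt = E_Se1 + E_Se2 - 2*p_I1

bond 1 |J1  (source Se1 imposes e)
bond 2 |J1  (Se2 (Se) sets effort on bond)
bond 4 |I1  (prefer integral on I1)
bond 0 |J2  (closing 0-jn rule on J2)
bond 3 |J1  (common-f at J1 fixed by 0)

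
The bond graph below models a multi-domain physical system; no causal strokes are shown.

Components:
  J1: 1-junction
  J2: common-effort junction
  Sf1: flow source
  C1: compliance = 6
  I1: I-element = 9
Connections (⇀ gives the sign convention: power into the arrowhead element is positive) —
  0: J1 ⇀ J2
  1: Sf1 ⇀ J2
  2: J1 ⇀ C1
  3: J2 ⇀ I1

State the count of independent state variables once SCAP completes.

2  (C1, I1 all integral)

b1 stroke at Sf1  (source Sf1 imposes f)
b2 stroke at J1  (C1 integral (e out))
b0 stroke at J2  (closing 1-jn rule on J1)
b3 stroke at I1  (J2 effort already set via bond 0)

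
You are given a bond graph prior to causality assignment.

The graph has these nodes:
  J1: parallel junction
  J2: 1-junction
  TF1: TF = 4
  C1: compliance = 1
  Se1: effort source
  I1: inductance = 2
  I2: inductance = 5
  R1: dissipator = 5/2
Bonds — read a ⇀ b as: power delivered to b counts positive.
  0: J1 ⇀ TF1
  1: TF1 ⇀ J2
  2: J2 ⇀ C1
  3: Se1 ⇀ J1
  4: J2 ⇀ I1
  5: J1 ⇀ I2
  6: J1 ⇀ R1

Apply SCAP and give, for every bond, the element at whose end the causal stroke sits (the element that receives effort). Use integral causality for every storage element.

β3 →J1  (source Se1 imposes e)
β0 →TF1  (common-e at J1 fixed by 3)
β5 →I2  (J1: bond 3 brought effort, rest push out)
β6 →R1  (0-jn J1 has e-setter on 3)
β1 →J2  (TF1: transformer flips bond 0)
β2 →J2  (C1: C, integral causality)
β4 →I1  (J2 needs exactly one f-in)

b0 →TF1
b1 →J2
b2 →J2
b3 →J1
b4 →I1
b5 →I2
b6 →R1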